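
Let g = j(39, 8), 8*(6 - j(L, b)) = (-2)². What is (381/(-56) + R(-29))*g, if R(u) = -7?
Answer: -8503/112 ≈ -75.920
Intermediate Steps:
j(L, b) = 11/2 (j(L, b) = 6 - ⅛*(-2)² = 6 - ⅛*4 = 6 - ½ = 11/2)
g = 11/2 ≈ 5.5000
(381/(-56) + R(-29))*g = (381/(-56) - 7)*(11/2) = (381*(-1/56) - 7)*(11/2) = (-381/56 - 7)*(11/2) = -773/56*11/2 = -8503/112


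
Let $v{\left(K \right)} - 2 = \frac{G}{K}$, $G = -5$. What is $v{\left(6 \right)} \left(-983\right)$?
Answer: $- \frac{6881}{6} \approx -1146.8$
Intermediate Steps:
$v{\left(K \right)} = 2 - \frac{5}{K}$
$v{\left(6 \right)} \left(-983\right) = \left(2 - \frac{5}{6}\right) \left(-983\right) = \frac{7}{6} \left(-983\right) = - \frac{6881}{6}$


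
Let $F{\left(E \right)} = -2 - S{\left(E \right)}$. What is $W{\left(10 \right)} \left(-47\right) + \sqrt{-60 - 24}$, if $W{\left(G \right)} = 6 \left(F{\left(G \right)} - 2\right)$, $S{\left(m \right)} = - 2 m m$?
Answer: $-55272 + 2 i \sqrt{21} \approx -55272.0 + 9.1651 i$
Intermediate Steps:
$S{\left(m \right)} = - 2 m^{2}$
$F{\left(E \right)} = -2 + 2 E^{2}$ ($F{\left(E \right)} = -2 - - 2 E^{2} = -2 + 2 E^{2}$)
$W{\left(G \right)} = -24 + 12 G^{2}$ ($W{\left(G \right)} = 6 \left(\left(-2 + 2 G^{2}\right) - 2\right) = 6 \left(-4 + 2 G^{2}\right) = -24 + 12 G^{2}$)
$W{\left(10 \right)} \left(-47\right) + \sqrt{-60 - 24} = \left(-24 + 12 \cdot 10^{2}\right) \left(-47\right) + \sqrt{-60 - 24} = \left(-24 + 12 \cdot 100\right) \left(-47\right) + \sqrt{-84} = \left(-24 + 1200\right) \left(-47\right) + 2 i \sqrt{21} = 1176 \left(-47\right) + 2 i \sqrt{21} = -55272 + 2 i \sqrt{21}$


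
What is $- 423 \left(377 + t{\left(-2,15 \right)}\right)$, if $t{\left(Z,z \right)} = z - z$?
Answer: $-159471$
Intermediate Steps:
$t{\left(Z,z \right)} = 0$
$- 423 \left(377 + t{\left(-2,15 \right)}\right) = - 423 \left(377 + 0\right) = \left(-423\right) 377 = -159471$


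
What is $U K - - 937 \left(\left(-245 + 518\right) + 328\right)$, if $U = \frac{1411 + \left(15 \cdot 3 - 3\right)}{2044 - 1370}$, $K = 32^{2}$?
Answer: $\frac{190521105}{337} \approx 5.6534 \cdot 10^{5}$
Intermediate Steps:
$K = 1024$
$U = \frac{1453}{674}$ ($U = \frac{1411 + \left(45 - 3\right)}{674} = \left(1411 + 42\right) \frac{1}{674} = 1453 \cdot \frac{1}{674} = \frac{1453}{674} \approx 2.1558$)
$U K - - 937 \left(\left(-245 + 518\right) + 328\right) = \frac{1453}{674} \cdot 1024 - - 937 \left(\left(-245 + 518\right) + 328\right) = \frac{743936}{337} - - 937 \left(273 + 328\right) = \frac{743936}{337} - \left(-937\right) 601 = \frac{743936}{337} - -563137 = \frac{743936}{337} + 563137 = \frac{190521105}{337}$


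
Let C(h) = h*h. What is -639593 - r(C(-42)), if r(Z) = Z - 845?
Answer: -640512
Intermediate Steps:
C(h) = h²
r(Z) = -845 + Z
-639593 - r(C(-42)) = -639593 - (-845 + (-42)²) = -639593 - (-845 + 1764) = -639593 - 1*919 = -639593 - 919 = -640512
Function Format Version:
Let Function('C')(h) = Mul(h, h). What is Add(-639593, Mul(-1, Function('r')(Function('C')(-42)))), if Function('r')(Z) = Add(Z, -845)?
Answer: -640512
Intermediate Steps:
Function('C')(h) = Pow(h, 2)
Function('r')(Z) = Add(-845, Z)
Add(-639593, Mul(-1, Function('r')(Function('C')(-42)))) = Add(-639593, Mul(-1, Add(-845, Pow(-42, 2)))) = Add(-639593, Mul(-1, Add(-845, 1764))) = Add(-639593, Mul(-1, 919)) = Add(-639593, -919) = -640512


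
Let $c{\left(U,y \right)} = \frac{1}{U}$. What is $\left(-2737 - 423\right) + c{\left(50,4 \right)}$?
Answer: $- \frac{157999}{50} \approx -3160.0$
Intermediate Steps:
$\left(-2737 - 423\right) + c{\left(50,4 \right)} = \left(-2737 - 423\right) + \frac{1}{50} = -3160 + \frac{1}{50} = - \frac{157999}{50}$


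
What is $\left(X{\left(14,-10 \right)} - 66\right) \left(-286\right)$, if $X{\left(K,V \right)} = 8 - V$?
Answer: $13728$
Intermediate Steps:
$\left(X{\left(14,-10 \right)} - 66\right) \left(-286\right) = \left(\left(8 - -10\right) - 66\right) \left(-286\right) = \left(\left(8 + 10\right) - 66\right) \left(-286\right) = \left(18 - 66\right) \left(-286\right) = \left(-48\right) \left(-286\right) = 13728$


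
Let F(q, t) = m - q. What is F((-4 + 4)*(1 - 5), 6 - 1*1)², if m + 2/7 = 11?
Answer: 5625/49 ≈ 114.80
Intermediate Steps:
m = 75/7 (m = -2/7 + 11 = 75/7 ≈ 10.714)
F(q, t) = 75/7 - q
F((-4 + 4)*(1 - 5), 6 - 1*1)² = (75/7 - (-4 + 4)*(1 - 5))² = (75/7 - 0*(-4))² = (75/7 - 1*0)² = (75/7 + 0)² = (75/7)² = 5625/49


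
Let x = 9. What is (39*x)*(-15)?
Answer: -5265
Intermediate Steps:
(39*x)*(-15) = (39*9)*(-15) = 351*(-15) = -5265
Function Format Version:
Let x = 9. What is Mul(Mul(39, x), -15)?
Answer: -5265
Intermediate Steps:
Mul(Mul(39, x), -15) = Mul(Mul(39, 9), -15) = Mul(351, -15) = -5265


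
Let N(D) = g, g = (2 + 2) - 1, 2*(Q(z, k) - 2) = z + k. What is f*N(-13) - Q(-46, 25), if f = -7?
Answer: -25/2 ≈ -12.500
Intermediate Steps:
Q(z, k) = 2 + k/2 + z/2 (Q(z, k) = 2 + (z + k)/2 = 2 + (k + z)/2 = 2 + (k/2 + z/2) = 2 + k/2 + z/2)
g = 3 (g = 4 - 1 = 3)
N(D) = 3
f*N(-13) - Q(-46, 25) = -7*3 - (2 + (½)*25 + (½)*(-46)) = -21 - (2 + 25/2 - 23) = -21 - 1*(-17/2) = -21 + 17/2 = -25/2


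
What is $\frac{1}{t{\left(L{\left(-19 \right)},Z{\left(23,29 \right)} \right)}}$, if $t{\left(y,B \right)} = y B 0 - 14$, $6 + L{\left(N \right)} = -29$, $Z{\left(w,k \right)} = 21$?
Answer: $- \frac{1}{14} \approx -0.071429$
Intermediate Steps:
$L{\left(N \right)} = -35$ ($L{\left(N \right)} = -6 - 29 = -35$)
$t{\left(y,B \right)} = -14$ ($t{\left(y,B \right)} = B y 0 - 14 = 0 - 14 = -14$)
$\frac{1}{t{\left(L{\left(-19 \right)},Z{\left(23,29 \right)} \right)}} = \frac{1}{-14} = - \frac{1}{14}$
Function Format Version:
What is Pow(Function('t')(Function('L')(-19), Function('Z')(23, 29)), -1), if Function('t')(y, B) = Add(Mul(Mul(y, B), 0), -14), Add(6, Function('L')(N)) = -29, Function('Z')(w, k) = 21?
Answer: Rational(-1, 14) ≈ -0.071429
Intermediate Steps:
Function('L')(N) = -35 (Function('L')(N) = Add(-6, -29) = -35)
Function('t')(y, B) = -14 (Function('t')(y, B) = Add(Mul(Mul(B, y), 0), -14) = Add(0, -14) = -14)
Pow(Function('t')(Function('L')(-19), Function('Z')(23, 29)), -1) = Pow(-14, -1) = Rational(-1, 14)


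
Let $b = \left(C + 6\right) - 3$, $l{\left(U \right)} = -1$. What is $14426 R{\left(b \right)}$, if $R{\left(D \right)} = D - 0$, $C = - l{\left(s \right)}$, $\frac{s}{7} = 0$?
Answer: $57704$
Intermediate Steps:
$s = 0$ ($s = 7 \cdot 0 = 0$)
$C = 1$ ($C = \left(-1\right) \left(-1\right) = 1$)
$b = 4$ ($b = \left(1 + 6\right) - 3 = 7 - 3 = 4$)
$R{\left(D \right)} = D$ ($R{\left(D \right)} = D + 0 = D$)
$14426 R{\left(b \right)} = 14426 \cdot 4 = 57704$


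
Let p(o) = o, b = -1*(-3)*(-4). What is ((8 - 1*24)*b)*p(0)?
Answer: 0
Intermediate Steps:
b = -12 (b = 3*(-4) = -12)
((8 - 1*24)*b)*p(0) = ((8 - 1*24)*(-12))*0 = ((8 - 24)*(-12))*0 = -16*(-12)*0 = 192*0 = 0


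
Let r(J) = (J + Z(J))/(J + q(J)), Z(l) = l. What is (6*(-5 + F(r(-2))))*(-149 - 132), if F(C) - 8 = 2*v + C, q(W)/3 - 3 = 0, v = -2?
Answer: 18546/7 ≈ 2649.4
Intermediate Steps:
q(W) = 9 (q(W) = 9 + 3*0 = 9 + 0 = 9)
r(J) = 2*J/(9 + J) (r(J) = (J + J)/(J + 9) = (2*J)/(9 + J) = 2*J/(9 + J))
F(C) = 4 + C (F(C) = 8 + (2*(-2) + C) = 8 + (-4 + C) = 4 + C)
(6*(-5 + F(r(-2))))*(-149 - 132) = (6*(-5 + (4 + 2*(-2)/(9 - 2))))*(-149 - 132) = (6*(-5 + (4 + 2*(-2)/7)))*(-281) = (6*(-5 + (4 + 2*(-2)*(⅐))))*(-281) = (6*(-5 + (4 - 4/7)))*(-281) = (6*(-5 + 24/7))*(-281) = (6*(-11/7))*(-281) = -66/7*(-281) = 18546/7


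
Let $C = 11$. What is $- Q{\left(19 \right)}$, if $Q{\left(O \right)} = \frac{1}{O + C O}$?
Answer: $- \frac{1}{228} \approx -0.004386$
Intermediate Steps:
$Q{\left(O \right)} = \frac{1}{12 O}$ ($Q{\left(O \right)} = \frac{1}{O + 11 O} = \frac{1}{12 O}$)
$- Q{\left(19 \right)} = - \frac{1}{12 \cdot 19} = \left(-1\right) \frac{1}{228} = - \frac{1}{228}$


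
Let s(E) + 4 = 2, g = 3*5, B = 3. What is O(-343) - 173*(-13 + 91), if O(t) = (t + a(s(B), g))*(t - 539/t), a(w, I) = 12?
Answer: 696632/7 ≈ 99519.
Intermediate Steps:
g = 15
s(E) = -2 (s(E) = -4 + 2 = -2)
O(t) = (12 + t)*(t - 539/t) (O(t) = (t + 12)*(t - 539/t) = (12 + t)*(t - 539/t))
O(-343) - 173*(-13 + 91) = (-539 + (-343)**2 - 6468/(-343) + 12*(-343)) - 173*(-13 + 91) = (-539 + 117649 - 6468*(-1/343) - 4116) - 173*78 = (-539 + 117649 + 132/7 - 4116) - 1*13494 = 791090/7 - 13494 = 696632/7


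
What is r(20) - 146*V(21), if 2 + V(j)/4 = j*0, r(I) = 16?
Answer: 1184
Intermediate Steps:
V(j) = -8 (V(j) = -8 + 4*(j*0) = -8 + 4*0 = -8 + 0 = -8)
r(20) - 146*V(21) = 16 - 146*(-8) = 16 + 1168 = 1184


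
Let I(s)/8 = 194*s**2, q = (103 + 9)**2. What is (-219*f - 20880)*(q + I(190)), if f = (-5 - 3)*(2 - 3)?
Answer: -1268291486208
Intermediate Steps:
f = 8 (f = -8*(-1) = 8)
q = 12544 (q = 112**2 = 12544)
I(s) = 1552*s**2 (I(s) = 8*(194*s**2) = 1552*s**2)
(-219*f - 20880)*(q + I(190)) = (-219*8 - 20880)*(12544 + 1552*190**2) = (-1752 - 20880)*(12544 + 1552*36100) = -22632*(12544 + 56027200) = -22632*56039744 = -1268291486208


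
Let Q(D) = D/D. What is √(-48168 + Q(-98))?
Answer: 7*I*√983 ≈ 219.47*I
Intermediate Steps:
Q(D) = 1
√(-48168 + Q(-98)) = √(-48168 + 1) = √(-48167) = 7*I*√983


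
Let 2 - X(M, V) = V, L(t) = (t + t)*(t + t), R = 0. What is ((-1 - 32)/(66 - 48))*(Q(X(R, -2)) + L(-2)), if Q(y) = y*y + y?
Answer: -66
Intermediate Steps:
L(t) = 4*t² (L(t) = (2*t)*(2*t) = 4*t²)
X(M, V) = 2 - V
Q(y) = y + y² (Q(y) = y² + y = y + y²)
((-1 - 32)/(66 - 48))*(Q(X(R, -2)) + L(-2)) = ((-1 - 32)/(66 - 48))*((2 - 1*(-2))*(1 + (2 - 1*(-2))) + 4*(-2)²) = (-33/18)*((2 + 2)*(1 + (2 + 2)) + 4*4) = (-33*1/18)*(4*(1 + 4) + 16) = -11*(4*5 + 16)/6 = -11*(20 + 16)/6 = -11/6*36 = -66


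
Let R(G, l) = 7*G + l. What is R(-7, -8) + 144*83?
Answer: 11895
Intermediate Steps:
R(G, l) = l + 7*G
R(-7, -8) + 144*83 = (-8 + 7*(-7)) + 144*83 = (-8 - 49) + 11952 = -57 + 11952 = 11895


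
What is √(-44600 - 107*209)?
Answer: I*√66963 ≈ 258.77*I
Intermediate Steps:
√(-44600 - 107*209) = √(-44600 - 22363) = √(-66963) = I*√66963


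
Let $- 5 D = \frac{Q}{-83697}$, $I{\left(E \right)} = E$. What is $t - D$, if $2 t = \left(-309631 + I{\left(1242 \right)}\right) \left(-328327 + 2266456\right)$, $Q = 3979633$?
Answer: $- \frac{250127507002745051}{836970} \approx -2.9885 \cdot 10^{11}$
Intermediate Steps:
$D = \frac{3979633}{418485}$ ($D = - \frac{3979633 \frac{1}{-83697}}{5} = - \frac{3979633 \left(- \frac{1}{83697}\right)}{5} = \left(- \frac{1}{5}\right) \left(- \frac{3979633}{83697}\right) = \frac{3979633}{418485} \approx 9.5096$)
$t = - \frac{597697664181}{2}$ ($t = \frac{\left(-309631 + 1242\right) \left(-328327 + 2266456\right)}{2} = \frac{\left(-308389\right) 1938129}{2} = \frac{1}{2} \left(-597697664181\right) = - \frac{597697664181}{2} \approx -2.9885 \cdot 10^{11}$)
$t - D = - \frac{597697664181}{2} - \frac{3979633}{418485} = - \frac{250127507002745051}{836970}$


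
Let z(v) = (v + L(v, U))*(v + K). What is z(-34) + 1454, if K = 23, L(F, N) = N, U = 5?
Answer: 1773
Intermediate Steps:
z(v) = (5 + v)*(23 + v) (z(v) = (v + 5)*(v + 23) = (5 + v)*(23 + v))
z(-34) + 1454 = (115 + (-34)² + 28*(-34)) + 1454 = (115 + 1156 - 952) + 1454 = 319 + 1454 = 1773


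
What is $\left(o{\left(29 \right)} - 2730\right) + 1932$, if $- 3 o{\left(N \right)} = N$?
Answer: $- \frac{2423}{3} \approx -807.67$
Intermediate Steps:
$o{\left(N \right)} = - \frac{N}{3}$
$\left(o{\left(29 \right)} - 2730\right) + 1932 = \left(\left(- \frac{1}{3}\right) 29 - 2730\right) + 1932 = \left(- \frac{29}{3} - 2730\right) + 1932 = - \frac{8219}{3} + 1932 = - \frac{2423}{3}$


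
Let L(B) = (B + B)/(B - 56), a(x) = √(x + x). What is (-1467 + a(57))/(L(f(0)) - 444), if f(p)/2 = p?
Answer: 489/148 - √114/444 ≈ 3.2800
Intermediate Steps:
f(p) = 2*p
a(x) = √2*√x (a(x) = √(2*x) = √2*√x)
L(B) = 2*B/(-56 + B) (L(B) = (2*B)/(-56 + B) = 2*B/(-56 + B))
(-1467 + a(57))/(L(f(0)) - 444) = (-1467 + √2*√57)/(2*(2*0)/(-56 + 2*0) - 444) = (-1467 + √114)/(2*0/(-56 + 0) - 444) = (-1467 + √114)/(2*0/(-56) - 444) = (-1467 + √114)/(2*0*(-1/56) - 444) = (-1467 + √114)/(0 - 444) = (-1467 + √114)/(-444) = (-1467 + √114)*(-1/444) = 489/148 - √114/444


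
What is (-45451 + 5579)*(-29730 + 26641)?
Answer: 123164608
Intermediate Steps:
(-45451 + 5579)*(-29730 + 26641) = -39872*(-3089) = 123164608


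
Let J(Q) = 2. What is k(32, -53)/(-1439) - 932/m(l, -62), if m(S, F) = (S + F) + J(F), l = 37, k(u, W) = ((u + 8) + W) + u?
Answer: 1340711/33097 ≈ 40.509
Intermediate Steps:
k(u, W) = 8 + W + 2*u (k(u, W) = ((8 + u) + W) + u = (8 + W + u) + u = 8 + W + 2*u)
m(S, F) = 2 + F + S (m(S, F) = (S + F) + 2 = (F + S) + 2 = 2 + F + S)
k(32, -53)/(-1439) - 932/m(l, -62) = (8 - 53 + 2*32)/(-1439) - 932/(2 - 62 + 37) = (8 - 53 + 64)*(-1/1439) - 932/(-23) = 19*(-1/1439) - 932*(-1/23) = -19/1439 + 932/23 = 1340711/33097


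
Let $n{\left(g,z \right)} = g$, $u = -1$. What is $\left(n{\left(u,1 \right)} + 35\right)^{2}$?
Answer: $1156$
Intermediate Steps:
$\left(n{\left(u,1 \right)} + 35\right)^{2} = \left(-1 + 35\right)^{2} = 34^{2} = 1156$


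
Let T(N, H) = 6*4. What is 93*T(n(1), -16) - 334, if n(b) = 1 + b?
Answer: 1898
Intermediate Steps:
T(N, H) = 24
93*T(n(1), -16) - 334 = 93*24 - 334 = 2232 - 334 = 1898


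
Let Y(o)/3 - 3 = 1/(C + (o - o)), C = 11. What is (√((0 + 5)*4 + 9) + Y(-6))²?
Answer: 13913/121 + 204*√29/11 ≈ 214.85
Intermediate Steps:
Y(o) = 102/11 (Y(o) = 9 + 3/(11 + (o - o)) = 9 + 3/(11 + 0) = 9 + 3/11 = 102/11)
(√((0 + 5)*4 + 9) + Y(-6))² = (√((0 + 5)*4 + 9) + 102/11)² = (√(5*4 + 9) + 102/11)² = (√(20 + 9) + 102/11)² = (√29 + 102/11)² = (102/11 + √29)²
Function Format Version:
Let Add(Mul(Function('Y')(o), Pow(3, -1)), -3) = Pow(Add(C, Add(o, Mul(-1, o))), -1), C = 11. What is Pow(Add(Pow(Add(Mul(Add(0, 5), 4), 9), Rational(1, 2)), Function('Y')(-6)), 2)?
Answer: Add(Rational(13913, 121), Mul(Rational(204, 11), Pow(29, Rational(1, 2)))) ≈ 214.85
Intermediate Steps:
Function('Y')(o) = Rational(102, 11) (Function('Y')(o) = Add(9, Mul(3, Pow(Add(11, Add(o, Mul(-1, o))), -1))) = Add(9, Mul(3, Pow(Add(11, 0), -1))) = Add(9, Mul(3, Pow(11, -1))) = Add(9, Mul(3, Rational(1, 11))) = Add(9, Rational(3, 11)) = Rational(102, 11))
Pow(Add(Pow(Add(Mul(Add(0, 5), 4), 9), Rational(1, 2)), Function('Y')(-6)), 2) = Pow(Add(Pow(Add(Mul(Add(0, 5), 4), 9), Rational(1, 2)), Rational(102, 11)), 2) = Pow(Add(Pow(Add(Mul(5, 4), 9), Rational(1, 2)), Rational(102, 11)), 2) = Pow(Add(Pow(Add(20, 9), Rational(1, 2)), Rational(102, 11)), 2) = Pow(Add(Pow(29, Rational(1, 2)), Rational(102, 11)), 2) = Pow(Add(Rational(102, 11), Pow(29, Rational(1, 2))), 2)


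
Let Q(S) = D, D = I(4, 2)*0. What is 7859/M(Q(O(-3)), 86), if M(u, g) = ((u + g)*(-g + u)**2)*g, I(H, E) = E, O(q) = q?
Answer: 7859/54700816 ≈ 0.00014367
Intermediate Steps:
D = 0 (D = 2*0 = 0)
Q(S) = 0
M(u, g) = g*(u - g)**2*(g + u) (M(u, g) = ((g + u)*(u - g)**2)*g = ((u - g)**2*(g + u))*g = g*(u - g)**2*(g + u))
7859/M(Q(O(-3)), 86) = 7859/((86*(86 - 1*0)**2*(86 + 0))) = 7859/((86*(86 + 0)**2*86)) = 7859/((86*86**2*86)) = 7859/((86*7396*86)) = 7859/54700816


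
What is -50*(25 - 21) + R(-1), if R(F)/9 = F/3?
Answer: -203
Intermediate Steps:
R(F) = 3*F (R(F) = 9*(F/3) = 3*F)
-50*(25 - 21) + R(-1) = -50*(25 - 21) + 3*(-1) = -50*4 - 3 = -200 - 3 = -203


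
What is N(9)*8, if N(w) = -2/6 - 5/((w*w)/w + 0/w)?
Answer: -64/9 ≈ -7.1111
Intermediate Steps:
N(w) = -1/3 - 5/w (N(w) = -2*1/6 - 5/(w**2/w + 0) = -1/3 - 5/(w + 0) = -1/3 - 5/w)
N(9)*8 = ((1/3)*(-15 - 1*9)/9)*8 = ((1/3)*(1/9)*(-15 - 9))*8 = ((1/3)*(1/9)*(-24))*8 = -8/9*8 = -64/9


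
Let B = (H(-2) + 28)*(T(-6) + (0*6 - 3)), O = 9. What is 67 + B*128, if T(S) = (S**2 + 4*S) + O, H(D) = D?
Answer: 59971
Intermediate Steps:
T(S) = 9 + S**2 + 4*S (T(S) = (S**2 + 4*S) + 9 = 9 + S**2 + 4*S)
B = 468 (B = (-2 + 28)*((9 + (-6)**2 + 4*(-6)) + (0*6 - 3)) = 26*((9 + 36 - 24) + (0 - 3)) = 26*(21 - 3) = 26*18 = 468)
67 + B*128 = 67 + 468*128 = 67 + 59904 = 59971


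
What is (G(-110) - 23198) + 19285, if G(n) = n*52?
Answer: -9633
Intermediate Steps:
G(n) = 52*n
(G(-110) - 23198) + 19285 = (52*(-110) - 23198) + 19285 = (-5720 - 23198) + 19285 = -28918 + 19285 = -9633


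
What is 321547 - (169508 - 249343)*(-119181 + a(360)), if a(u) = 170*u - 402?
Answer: -4660685258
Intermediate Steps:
a(u) = -402 + 170*u
321547 - (169508 - 249343)*(-119181 + a(360)) = 321547 - (169508 - 249343)*(-119181 + (-402 + 170*360)) = 321547 - (-79835)*(-119181 + (-402 + 61200)) = 321547 - (-79835)*(-119181 + 60798) = 321547 - (-79835)*(-58383) = 321547 - 1*4661006805 = 321547 - 4661006805 = -4660685258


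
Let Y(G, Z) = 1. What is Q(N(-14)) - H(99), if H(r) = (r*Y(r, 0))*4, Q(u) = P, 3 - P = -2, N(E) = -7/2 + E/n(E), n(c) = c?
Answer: -391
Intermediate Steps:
N(E) = -5/2 (N(E) = -7/2 + E/E = -7*1/2 + 1 = -7/2 + 1 = -5/2)
P = 5 (P = 3 - 1*(-2) = 3 + 2 = 5)
Q(u) = 5
H(r) = 4*r (H(r) = (r*1)*4 = r*4 = 4*r)
Q(N(-14)) - H(99) = 5 - 4*99 = 5 - 1*396 = 5 - 396 = -391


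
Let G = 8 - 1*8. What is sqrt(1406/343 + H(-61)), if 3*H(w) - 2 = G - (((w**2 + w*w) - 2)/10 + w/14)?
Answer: I*sqrt(20898654)/294 ≈ 15.549*I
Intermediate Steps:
G = 0 (G = 8 - 8 = 0)
H(w) = 11/15 - w**2/15 - w/42 (H(w) = 2/3 + (0 - (((w**2 + w*w) - 2)/10 + w/14))/3 = 2/3 + (0 - (((w**2 + w**2) - 2)*(1/10) + w*(1/14)))/3 = 2/3 + (0 - ((2*w**2 - 2)*(1/10) + w/14))/3 = 2/3 + (0 - ((-2 + 2*w**2)*(1/10) + w/14))/3 = 2/3 + (0 - ((-1/5 + w**2/5) + w/14))/3 = 2/3 + (0 - (-1/5 + w**2/5 + w/14))/3 = 2/3 + (0 + (1/5 - w**2/5 - w/14))/3 = 2/3 + (1/5 - w**2/5 - w/14)/3 = 2/3 + (1/15 - w**2/15 - w/42) = 11/15 - w**2/15 - w/42)
sqrt(1406/343 + H(-61)) = sqrt(1406/343 + (11/15 - 1/15*(-61)**2 - 1/42*(-61))) = sqrt(1406*(1/343) + (11/15 - 1/15*3721 + 61/42)) = sqrt(1406/343 + (11/15 - 3721/15 + 61/42)) = sqrt(1406/343 - 10327/42) = sqrt(-497587/2058) = I*sqrt(20898654)/294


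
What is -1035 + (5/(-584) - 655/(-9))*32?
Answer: 849905/657 ≈ 1293.6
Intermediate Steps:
-1035 + (5/(-584) - 655/(-9))*32 = -1035 + (5*(-1/584) - 655*(-⅑))*32 = -1035 + (-5/584 + 655/9)*32 = -1035 + (382475/5256)*32 = -1035 + 1529900/657 = 849905/657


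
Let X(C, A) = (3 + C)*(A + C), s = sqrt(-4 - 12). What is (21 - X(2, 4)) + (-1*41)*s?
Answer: -9 - 164*I ≈ -9.0 - 164.0*I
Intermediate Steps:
s = 4*I (s = sqrt(-16) = 4*I ≈ 4.0*I)
(21 - X(2, 4)) + (-1*41)*s = (21 - (2**2 + 3*4 + 3*2 + 4*2)) + (-1*41)*(4*I) = (21 - (4 + 12 + 6 + 8)) - 164*I = (21 - 1*30) - 164*I = (21 - 30) - 164*I = -9 - 164*I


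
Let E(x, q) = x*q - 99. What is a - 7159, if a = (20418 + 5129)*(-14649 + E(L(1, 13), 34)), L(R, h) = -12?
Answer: -387197491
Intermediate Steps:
E(x, q) = -99 + q*x (E(x, q) = q*x - 99 = -99 + q*x)
a = -387190332 (a = (20418 + 5129)*(-14649 + (-99 + 34*(-12))) = 25547*(-14649 + (-99 - 408)) = 25547*(-14649 - 507) = 25547*(-15156) = -387190332)
a - 7159 = -387190332 - 7159 = -387197491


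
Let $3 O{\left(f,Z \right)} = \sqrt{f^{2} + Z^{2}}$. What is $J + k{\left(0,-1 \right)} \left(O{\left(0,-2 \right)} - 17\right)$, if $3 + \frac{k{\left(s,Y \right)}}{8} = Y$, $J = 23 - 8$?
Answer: $\frac{1613}{3} \approx 537.67$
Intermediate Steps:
$J = 15$
$O{\left(f,Z \right)} = \frac{\sqrt{Z^{2} + f^{2}}}{3}$ ($O{\left(f,Z \right)} = \frac{\sqrt{f^{2} + Z^{2}}}{3} = \frac{\sqrt{Z^{2} + f^{2}}}{3}$)
$k{\left(s,Y \right)} = -24 + 8 Y$
$J + k{\left(0,-1 \right)} \left(O{\left(0,-2 \right)} - 17\right) = 15 + \left(-24 + 8 \left(-1\right)\right) \left(\frac{\sqrt{\left(-2\right)^{2} + 0^{2}}}{3} - 17\right) = 15 + \left(-24 - 8\right) \left(\frac{\sqrt{4 + 0}}{3} - 17\right) = 15 - 32 \left(\frac{\sqrt{4}}{3} - 17\right) = 15 - 32 \left(\frac{1}{3} \cdot 2 - 17\right) = 15 - 32 \left(\frac{2}{3} - 17\right) = 15 - - \frac{1568}{3} = 15 + \frac{1568}{3} = \frac{1613}{3}$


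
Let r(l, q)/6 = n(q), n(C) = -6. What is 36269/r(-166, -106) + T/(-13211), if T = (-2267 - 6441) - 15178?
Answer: -478289863/475596 ≈ -1005.7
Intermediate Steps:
T = -23886 (T = -8708 - 15178 = -23886)
r(l, q) = -36 (r(l, q) = 6*(-6) = -36)
36269/r(-166, -106) + T/(-13211) = 36269/(-36) - 23886/(-13211) = 36269*(-1/36) - 23886*(-1/13211) = -36269/36 + 23886/13211 = -478289863/475596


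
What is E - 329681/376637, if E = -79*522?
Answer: -361211309/8759 ≈ -41239.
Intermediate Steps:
E = -41238
E - 329681/376637 = -41238 - 329681/376637 = -41238 - 1*7667/8759 = -41238 - 7667/8759 = -361211309/8759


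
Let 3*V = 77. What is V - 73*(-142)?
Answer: 31175/3 ≈ 10392.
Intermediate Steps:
V = 77/3 (V = (1/3)*77 = 77/3 ≈ 25.667)
V - 73*(-142) = 77/3 - 73*(-142) = 77/3 + 10366 = 31175/3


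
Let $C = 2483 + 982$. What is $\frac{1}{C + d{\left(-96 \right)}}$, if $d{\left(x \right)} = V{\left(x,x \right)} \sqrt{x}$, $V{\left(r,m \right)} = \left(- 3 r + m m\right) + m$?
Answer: $\frac{55}{135063663} - \frac{256 i \sqrt{6}}{57884427} \approx 4.0722 \cdot 10^{-7} - 1.0833 \cdot 10^{-5} i$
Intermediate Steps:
$C = 3465$
$V{\left(r,m \right)} = m + m^{2} - 3 r$ ($V{\left(r,m \right)} = \left(- 3 r + m^{2}\right) + m = \left(m^{2} - 3 r\right) + m = m + m^{2} - 3 r$)
$d{\left(x \right)} = \sqrt{x} \left(x^{2} - 2 x\right)$ ($d{\left(x \right)} = \left(x + x^{2} - 3 x\right) \sqrt{x} = \left(x^{2} - 2 x\right) \sqrt{x} = \sqrt{x} \left(x^{2} - 2 x\right)$)
$\frac{1}{C + d{\left(-96 \right)}} = \frac{1}{3465 + \left(-96\right)^{\frac{3}{2}} \left(-2 - 96\right)} = \frac{1}{3465 + - 384 i \sqrt{6} \left(-98\right)} = \frac{1}{3465 + 37632 i \sqrt{6}}$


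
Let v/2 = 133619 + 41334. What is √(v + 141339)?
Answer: √491245 ≈ 700.89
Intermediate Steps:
v = 349906 (v = 2*(133619 + 41334) = 2*174953 = 349906)
√(v + 141339) = √(349906 + 141339) = √491245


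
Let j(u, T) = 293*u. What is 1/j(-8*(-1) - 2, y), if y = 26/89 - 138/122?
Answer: 1/1758 ≈ 0.00056883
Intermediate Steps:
y = -4555/5429 (y = 26*(1/89) - 138*1/122 = 26/89 - 69/61 = -4555/5429 ≈ -0.83901)
1/j(-8*(-1) - 2, y) = 1/(293*(-8*(-1) - 2)) = 1/(293*(8 - 2)) = 1/(293*6) = 1/1758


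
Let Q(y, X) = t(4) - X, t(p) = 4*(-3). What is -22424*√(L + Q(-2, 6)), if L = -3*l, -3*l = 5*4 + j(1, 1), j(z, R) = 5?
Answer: -22424*√7 ≈ -59328.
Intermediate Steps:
t(p) = -12
Q(y, X) = -12 - X
l = -25/3 (l = -(5*4 + 5)/3 = -(20 + 5)/3 = -⅓*25 = -25/3 ≈ -8.3333)
L = 25 (L = -3*(-25/3) = 25)
-22424*√(L + Q(-2, 6)) = -22424*√(25 + (-12 - 1*6)) = -22424*√(25 + (-12 - 6)) = -22424*√(25 - 18) = -22424*√7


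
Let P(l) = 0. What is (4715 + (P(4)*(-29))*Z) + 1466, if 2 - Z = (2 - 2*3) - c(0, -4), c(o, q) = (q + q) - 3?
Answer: 6181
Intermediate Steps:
c(o, q) = -3 + 2*q (c(o, q) = 2*q - 3 = -3 + 2*q)
Z = -5 (Z = 2 - ((2 - 2*3) - (-3 + 2*(-4))) = 2 - ((2 - 6) - (-3 - 8)) = 2 - (-4 - 1*(-11)) = 2 - (-4 + 11) = 2 - 1*7 = 2 - 7 = -5)
(4715 + (P(4)*(-29))*Z) + 1466 = (4715 + (0*(-29))*(-5)) + 1466 = (4715 + 0*(-5)) + 1466 = (4715 + 0) + 1466 = 4715 + 1466 = 6181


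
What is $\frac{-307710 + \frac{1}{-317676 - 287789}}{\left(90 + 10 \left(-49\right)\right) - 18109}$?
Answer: $\frac{186307635151}{11206551685} \approx 16.625$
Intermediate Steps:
$\frac{-307710 + \frac{1}{-317676 - 287789}}{\left(90 + 10 \left(-49\right)\right) - 18109} = \frac{-307710 + \frac{1}{-605465}}{\left(90 - 490\right) - 18109} = \frac{-307710 - \frac{1}{605465}}{-400 - 18109} = - \frac{186307635151}{605465 \left(-18509\right)} = \left(- \frac{186307635151}{605465}\right) \left(- \frac{1}{18509}\right) = \frac{186307635151}{11206551685}$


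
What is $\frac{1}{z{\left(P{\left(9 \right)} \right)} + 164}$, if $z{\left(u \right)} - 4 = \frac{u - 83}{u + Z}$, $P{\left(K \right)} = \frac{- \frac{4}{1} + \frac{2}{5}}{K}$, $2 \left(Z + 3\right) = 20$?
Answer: $\frac{11}{1709} \approx 0.0064365$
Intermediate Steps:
$Z = 7$ ($Z = -3 + \frac{1}{2} \cdot 20 = -3 + 10 = 7$)
$P{\left(K \right)} = - \frac{18}{5 K}$ ($P{\left(K \right)} = \frac{\left(-4\right) 1 + 2 \cdot \frac{1}{5}}{K} = \frac{-4 + \frac{2}{5}}{K} = - \frac{18}{5 K}$)
$z{\left(u \right)} = 4 + \frac{-83 + u}{7 + u}$ ($z{\left(u \right)} = 4 + \frac{u - 83}{u + 7} = 4 + \frac{-83 + u}{7 + u}$)
$\frac{1}{z{\left(P{\left(9 \right)} \right)} + 164} = \frac{1}{\frac{5 \left(-11 - \frac{18}{5 \cdot 9}\right)}{7 - \frac{18}{5 \cdot 9}} + 164} = \frac{1}{\frac{5 \left(-11 - \frac{2}{5}\right)}{7 - \frac{2}{5}} + 164} = \frac{1}{5 \frac{1}{\frac{33}{5}} \left(- \frac{57}{5}\right) + 164} = \frac{1}{5 \cdot \frac{5}{33} \left(- \frac{57}{5}\right) + 164} = \frac{1}{- \frac{95}{11} + 164} = \frac{1}{\frac{1709}{11}} = \frac{11}{1709}$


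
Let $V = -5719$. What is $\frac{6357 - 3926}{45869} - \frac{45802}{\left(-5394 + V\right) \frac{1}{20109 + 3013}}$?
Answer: $\frac{48576850406139}{509742197} \approx 95297.0$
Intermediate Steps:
$\frac{6357 - 3926}{45869} - \frac{45802}{\left(-5394 + V\right) \frac{1}{20109 + 3013}} = \frac{6357 - 3926}{45869} - \frac{45802}{\left(-5394 - 5719\right) \frac{1}{20109 + 3013}} = \left(6357 - 3926\right) \frac{1}{45869} - \frac{45802}{\left(-11113\right) \frac{1}{23122}} = 2431 \cdot \frac{1}{45869} - \frac{45802}{\left(-11113\right) \frac{1}{23122}} = \frac{2431}{45869} - \frac{45802}{- \frac{11113}{23122}} = \frac{2431}{45869} - - \frac{1059033844}{11113} = \frac{2431}{45869} + \frac{1059033844}{11113} = \frac{48576850406139}{509742197}$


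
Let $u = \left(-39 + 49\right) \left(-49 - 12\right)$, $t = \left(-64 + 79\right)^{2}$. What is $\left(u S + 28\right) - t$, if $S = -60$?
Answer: $36403$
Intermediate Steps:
$t = 225$ ($t = 15^{2} = 225$)
$u = -610$ ($u = 10 \left(-61\right) = -610$)
$\left(u S + 28\right) - t = \left(\left(-610\right) \left(-60\right) + 28\right) - 225 = \left(36600 + 28\right) - 225 = 36628 - 225 = 36403$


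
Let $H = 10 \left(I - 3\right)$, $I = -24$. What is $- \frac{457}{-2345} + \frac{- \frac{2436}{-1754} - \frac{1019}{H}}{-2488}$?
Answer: $\frac{53273440441}{276303620880} \approx 0.19281$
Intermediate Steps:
$H = -270$ ($H = 10 \left(-24 - 3\right) = 10 \left(-27\right) = -270$)
$- \frac{457}{-2345} + \frac{- \frac{2436}{-1754} - \frac{1019}{H}}{-2488} = - \frac{457}{-2345} + \frac{- \frac{2436}{-1754} - \frac{1019}{-270}}{-2488} = \left(-457\right) \left(- \frac{1}{2345}\right) + \left(\left(-2436\right) \left(- \frac{1}{1754}\right) - - \frac{1019}{270}\right) \left(- \frac{1}{2488}\right) = \frac{457}{2345} + \left(\frac{1218}{877} + \frac{1019}{270}\right) \left(- \frac{1}{2488}\right) = \frac{457}{2345} + \frac{1222523}{236790} \left(- \frac{1}{2488}\right) = \frac{457}{2345} - \frac{1222523}{589133520} = \frac{53273440441}{276303620880}$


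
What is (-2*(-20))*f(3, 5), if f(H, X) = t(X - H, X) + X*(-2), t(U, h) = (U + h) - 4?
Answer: -280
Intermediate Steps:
t(U, h) = -4 + U + h
f(H, X) = -4 - H (f(H, X) = (-4 + (X - H) + X) + X*(-2) = (-4 - H + 2*X) - 2*X = -4 - H)
(-2*(-20))*f(3, 5) = (-2*(-20))*(-4 - 1*3) = 40*(-4 - 3) = 40*(-7) = -280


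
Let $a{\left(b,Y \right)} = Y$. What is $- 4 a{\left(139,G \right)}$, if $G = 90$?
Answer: $-360$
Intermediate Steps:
$- 4 a{\left(139,G \right)} = \left(-4\right) 90 = -360$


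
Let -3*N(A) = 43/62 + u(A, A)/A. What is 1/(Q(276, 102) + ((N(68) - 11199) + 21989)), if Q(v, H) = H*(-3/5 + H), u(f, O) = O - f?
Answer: 930/19653289 ≈ 4.7320e-5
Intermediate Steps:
Q(v, H) = H*(-3/5 + H) (Q(v, H) = H*(-3*1/5 + H) = H*(-3/5 + H))
N(A) = -43/186 (N(A) = -(43/62 + (A - A)/A)/3 = -(43*(1/62) + 0/A)/3 = -(43/62 + 0)/3 = -1/3*43/62 = -43/186)
1/(Q(276, 102) + ((N(68) - 11199) + 21989)) = 1/((1/5)*102*(-3 + 5*102) + ((-43/186 - 11199) + 21989)) = 1/((1/5)*102*(-3 + 510) + (-2083057/186 + 21989)) = 1/((1/5)*102*507 + 2006897/186) = 1/(51714/5 + 2006897/186) = 1/(19653289/930) = 930/19653289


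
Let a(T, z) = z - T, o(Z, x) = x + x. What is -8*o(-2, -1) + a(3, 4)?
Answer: 17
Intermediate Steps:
o(Z, x) = 2*x
-8*o(-2, -1) + a(3, 4) = -16*(-1) + (4 - 1*3) = -8*(-2) + (4 - 3) = 16 + 1 = 17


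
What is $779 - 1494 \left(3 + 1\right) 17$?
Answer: $-100813$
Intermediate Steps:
$779 - 1494 \left(3 + 1\right) 17 = 779 - 1494 \cdot 4 \cdot 17 = 779 - 101592 = -100813$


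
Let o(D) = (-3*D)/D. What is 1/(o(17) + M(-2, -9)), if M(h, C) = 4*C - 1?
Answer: -1/40 ≈ -0.025000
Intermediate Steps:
o(D) = -3
M(h, C) = -1 + 4*C
1/(o(17) + M(-2, -9)) = 1/(-3 + (-1 + 4*(-9))) = 1/(-3 + (-1 - 36)) = 1/(-3 - 37) = 1/(-40) = -1/40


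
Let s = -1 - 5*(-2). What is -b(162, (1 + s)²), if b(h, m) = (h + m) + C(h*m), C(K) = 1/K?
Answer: -4244401/16200 ≈ -262.00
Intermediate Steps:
s = 9 (s = -1 + 10 = 9)
b(h, m) = h + m + 1/(h*m) (b(h, m) = (h + m) + 1/(h*m) = h + m + 1/(h*m))
-b(162, (1 + s)²) = -(162 + (1 + 9)² + 1/(162*((1 + 9)²))) = -(162 + 10² + 1/(162*(10²))) = -(162 + 100 + (1/162)/100) = -(162 + 100 + (1/162)*(1/100)) = -(162 + 100 + 1/16200) = -1*4244401/16200 = -4244401/16200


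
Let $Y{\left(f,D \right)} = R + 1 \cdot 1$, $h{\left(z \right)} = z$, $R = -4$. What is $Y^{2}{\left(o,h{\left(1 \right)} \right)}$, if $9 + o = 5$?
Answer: $9$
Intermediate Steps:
$o = -4$ ($o = -9 + 5 = -4$)
$Y{\left(f,D \right)} = -3$ ($Y{\left(f,D \right)} = -4 + 1 \cdot 1 = -4 + 1 = -3$)
$Y^{2}{\left(o,h{\left(1 \right)} \right)} = \left(-3\right)^{2} = 9$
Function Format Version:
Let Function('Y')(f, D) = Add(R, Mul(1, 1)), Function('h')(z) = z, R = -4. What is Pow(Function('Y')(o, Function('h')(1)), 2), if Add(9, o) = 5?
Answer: 9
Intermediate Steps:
o = -4 (o = Add(-9, 5) = -4)
Function('Y')(f, D) = -3 (Function('Y')(f, D) = Add(-4, Mul(1, 1)) = Add(-4, 1) = -3)
Pow(Function('Y')(o, Function('h')(1)), 2) = Pow(-3, 2) = 9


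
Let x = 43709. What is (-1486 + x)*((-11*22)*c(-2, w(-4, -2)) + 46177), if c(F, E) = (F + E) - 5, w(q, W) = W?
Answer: 2041693165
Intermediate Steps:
c(F, E) = -5 + E + F (c(F, E) = (E + F) - 5 = -5 + E + F)
(-1486 + x)*((-11*22)*c(-2, w(-4, -2)) + 46177) = (-1486 + 43709)*((-11*22)*(-5 - 2 - 2) + 46177) = 42223*(-242*(-9) + 46177) = 42223*(2178 + 46177) = 42223*48355 = 2041693165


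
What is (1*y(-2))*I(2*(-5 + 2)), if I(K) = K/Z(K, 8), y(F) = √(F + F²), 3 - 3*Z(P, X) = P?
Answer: -2*√2 ≈ -2.8284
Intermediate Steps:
Z(P, X) = 1 - P/3
I(K) = K/(1 - K/3)
(1*y(-2))*I(2*(-5 + 2)) = (1*√(-2*(1 - 2)))*(-3*2*(-5 + 2)/(-3 + 2*(-5 + 2))) = (1*√(-2*(-1)))*(-3*2*(-3)/(-3 + 2*(-3))) = (1*√2)*(-3*(-6)/(-3 - 6)) = √2*(-3*(-6)/(-9)) = √2*(-3*(-6)*(-⅑)) = √2*(-2) = -2*√2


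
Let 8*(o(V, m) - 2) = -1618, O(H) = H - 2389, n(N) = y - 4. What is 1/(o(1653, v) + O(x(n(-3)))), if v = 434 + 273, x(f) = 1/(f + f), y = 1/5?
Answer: -76/196793 ≈ -0.00038619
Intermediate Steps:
y = 1/5 ≈ 0.20000
n(N) = -19/5 (n(N) = 1/5 - 4 = -19/5)
x(f) = 1/(2*f)
O(H) = -2389 + H
v = 707
o(V, m) = -801/4 (o(V, m) = 2 + (1/8)*(-1618) = 2 - 809/4 = -801/4)
1/(o(1653, v) + O(x(n(-3)))) = 1/(-801/4 + (-2389 + 1/(2*(-19/5)))) = 1/(-801/4 + (-2389 + (1/2)*(-5/19))) = 1/(-801/4 + (-2389 - 5/38)) = 1/(-801/4 - 90787/38) = 1/(-196793/76) = -76/196793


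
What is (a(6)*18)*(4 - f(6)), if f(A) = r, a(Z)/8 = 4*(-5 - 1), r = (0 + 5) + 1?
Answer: 6912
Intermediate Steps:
r = 6 (r = 5 + 1 = 6)
a(Z) = -192 (a(Z) = 8*(4*(-5 - 1)) = 8*(4*(-6)) = 8*(-24) = -192)
f(A) = 6
(a(6)*18)*(4 - f(6)) = (-192*18)*(4 - 1*6) = -3456*(4 - 6) = -3456*(-2) = 6912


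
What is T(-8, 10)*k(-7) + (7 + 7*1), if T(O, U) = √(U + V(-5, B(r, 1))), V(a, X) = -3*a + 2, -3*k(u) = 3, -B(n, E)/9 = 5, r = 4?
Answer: 14 - 3*√3 ≈ 8.8038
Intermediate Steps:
B(n, E) = -45 (B(n, E) = -9*5 = -45)
k(u) = -1 (k(u) = -⅓*3 = -1)
V(a, X) = 2 - 3*a
T(O, U) = √(17 + U) (T(O, U) = √(U + (2 - 3*(-5))) = √(U + (2 + 15)) = √(U + 17) = √(17 + U))
T(-8, 10)*k(-7) + (7 + 7*1) = √(17 + 10)*(-1) + (7 + 7*1) = √27*(-1) + (7 + 7) = (3*√3)*(-1) + 14 = -3*√3 + 14 = 14 - 3*√3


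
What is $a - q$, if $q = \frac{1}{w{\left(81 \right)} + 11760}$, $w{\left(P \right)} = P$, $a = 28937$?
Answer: $\frac{342643016}{11841} \approx 28937.0$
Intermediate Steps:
$q = \frac{1}{11841}$ ($q = \frac{1}{81 + 11760} = \frac{1}{11841} \approx 8.4452 \cdot 10^{-5}$)
$a - q = 28937 - \frac{1}{11841} = \frac{342643016}{11841}$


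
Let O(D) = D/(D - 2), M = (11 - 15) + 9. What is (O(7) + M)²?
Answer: 1024/25 ≈ 40.960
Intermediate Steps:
M = 5 (M = -4 + 9 = 5)
O(D) = D/(-2 + D)
(O(7) + M)² = (7/(-2 + 7) + 5)² = (7/5 + 5)² = (32/5)² = 1024/25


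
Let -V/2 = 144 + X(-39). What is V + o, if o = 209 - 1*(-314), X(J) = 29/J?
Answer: 9223/39 ≈ 236.49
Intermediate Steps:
V = -11174/39 (V = -2*(144 + 29/(-39)) = -2*(144 + 29*(-1/39)) = -2*(144 - 29/39) = -2*5587/39 = -11174/39 ≈ -286.51)
o = 523 (o = 209 + 314 = 523)
V + o = -11174/39 + 523 = 9223/39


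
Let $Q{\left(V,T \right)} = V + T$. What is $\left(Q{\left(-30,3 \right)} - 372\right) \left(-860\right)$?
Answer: $343140$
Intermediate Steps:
$Q{\left(V,T \right)} = T + V$
$\left(Q{\left(-30,3 \right)} - 372\right) \left(-860\right) = \left(\left(3 - 30\right) - 372\right) \left(-860\right) = \left(-27 - 372\right) \left(-860\right) = \left(-399\right) \left(-860\right) = 343140$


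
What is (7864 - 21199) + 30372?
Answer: 17037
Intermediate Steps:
(7864 - 21199) + 30372 = -13335 + 30372 = 17037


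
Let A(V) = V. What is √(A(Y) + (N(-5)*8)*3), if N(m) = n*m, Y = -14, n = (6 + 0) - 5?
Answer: I*√134 ≈ 11.576*I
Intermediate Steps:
n = 1 (n = 6 - 5 = 1)
N(m) = m (N(m) = 1*m = m)
√(A(Y) + (N(-5)*8)*3) = √(-14 - 5*8*3) = √(-14 - 40*3) = √(-14 - 120) = √(-134) = I*√134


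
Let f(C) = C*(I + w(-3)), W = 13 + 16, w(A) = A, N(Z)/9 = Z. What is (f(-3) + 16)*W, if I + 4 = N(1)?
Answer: 290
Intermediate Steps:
N(Z) = 9*Z
I = 5 (I = -4 + 9*1 = -4 + 9 = 5)
W = 29
f(C) = 2*C (f(C) = C*(5 - 3) = C*2 = 2*C)
(f(-3) + 16)*W = (2*(-3) + 16)*29 = (-6 + 16)*29 = 10*29 = 290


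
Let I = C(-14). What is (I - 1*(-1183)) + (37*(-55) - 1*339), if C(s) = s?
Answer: -1205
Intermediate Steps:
I = -14
(I - 1*(-1183)) + (37*(-55) - 1*339) = (-14 - 1*(-1183)) + (37*(-55) - 1*339) = (-14 + 1183) + (-2035 - 339) = 1169 - 2374 = -1205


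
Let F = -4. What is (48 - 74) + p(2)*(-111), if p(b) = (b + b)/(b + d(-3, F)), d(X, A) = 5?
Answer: -626/7 ≈ -89.429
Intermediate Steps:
p(b) = 2*b/(5 + b) (p(b) = (b + b)/(b + 5) = (2*b)/(5 + b) = 2*b/(5 + b))
(48 - 74) + p(2)*(-111) = (48 - 74) + (2*2/(5 + 2))*(-111) = -26 + (2*2/7)*(-111) = -26 + (2*2*(⅐))*(-111) = -26 + (4/7)*(-111) = -26 - 444/7 = -626/7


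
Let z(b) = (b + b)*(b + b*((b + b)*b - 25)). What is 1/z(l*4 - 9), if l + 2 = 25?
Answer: 1/189502612 ≈ 5.2770e-9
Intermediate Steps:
l = 23 (l = -2 + 25 = 23)
z(b) = 2*b*(b + b*(-25 + 2*b²)) (z(b) = (2*b)*(b + b*((2*b)*b - 25)) = (2*b)*(b + b*(2*b² - 25)) = (2*b)*(b + b*(-25 + 2*b²)) = 2*b*(b + b*(-25 + 2*b²)))
1/z(l*4 - 9) = 1/(4*(23*4 - 9)²*(-12 + (23*4 - 9)²)) = 1/(4*(92 - 9)²*(-12 + (92 - 9)²)) = 1/(4*83²*(-12 + 83²)) = 1/(4*6889*(-12 + 6889)) = 1/(4*6889*6877) = 1/189502612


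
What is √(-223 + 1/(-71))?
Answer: I*√1124214/71 ≈ 14.934*I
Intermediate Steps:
√(-223 + 1/(-71)) = √(-223 - 1/71) = √(-15834/71) = I*√1124214/71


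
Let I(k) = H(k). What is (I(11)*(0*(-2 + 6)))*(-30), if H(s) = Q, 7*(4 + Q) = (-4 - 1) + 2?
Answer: 0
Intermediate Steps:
Q = -31/7 (Q = -4 + ((-4 - 1) + 2)/7 = -4 + (-5 + 2)/7 = -4 + (⅐)*(-3) = -4 - 3/7 = -31/7 ≈ -4.4286)
H(s) = -31/7
I(k) = -31/7
(I(11)*(0*(-2 + 6)))*(-30) = -0*(-2 + 6)*(-30) = -0*4*(-30) = -31/7*0*(-30) = 0*(-30) = 0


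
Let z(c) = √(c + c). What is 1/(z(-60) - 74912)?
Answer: -9364/701475983 - I*√30/2805903932 ≈ -1.3349e-5 - 1.952e-9*I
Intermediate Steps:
z(c) = √2*√c (z(c) = √(2*c) = √2*√c)
1/(z(-60) - 74912) = 1/(√2*√(-60) - 74912) = 1/(√2*(2*I*√15) - 74912) = 1/(2*I*√30 - 74912) = 1/(-74912 + 2*I*√30)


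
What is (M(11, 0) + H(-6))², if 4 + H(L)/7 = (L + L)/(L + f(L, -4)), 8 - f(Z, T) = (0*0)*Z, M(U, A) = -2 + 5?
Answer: 4489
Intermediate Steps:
M(U, A) = 3
f(Z, T) = 8 (f(Z, T) = 8 - 0*0*Z = 8 - 0*Z = 8 - 1*0 = 8 + 0 = 8)
H(L) = -28 + 14*L/(8 + L) (H(L) = -28 + 7*((L + L)/(L + 8)) = -28 + 7*((2*L)/(8 + L)) = -28 + 7*(2*L/(8 + L)) = -28 + 14*L/(8 + L))
(M(11, 0) + H(-6))² = (3 + 14*(-16 - 1*(-6))/(8 - 6))² = (3 + 14*(-16 + 6)/2)² = (3 + 14*(½)*(-10))² = (3 - 70)² = (-67)² = 4489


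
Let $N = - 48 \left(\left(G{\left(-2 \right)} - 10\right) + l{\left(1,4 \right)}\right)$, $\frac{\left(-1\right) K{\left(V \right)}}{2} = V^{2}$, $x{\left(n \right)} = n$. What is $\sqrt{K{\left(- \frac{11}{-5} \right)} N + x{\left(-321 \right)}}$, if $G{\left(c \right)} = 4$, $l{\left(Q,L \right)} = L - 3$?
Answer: $\frac{3 i \sqrt{7345}}{5} \approx 51.422 i$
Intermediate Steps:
$l{\left(Q,L \right)} = -3 + L$ ($l{\left(Q,L \right)} = L - 3 = -3 + L$)
$K{\left(V \right)} = - 2 V^{2}$
$N = 240$ ($N = - 48 \left(\left(4 - 10\right) + \left(-3 + 4\right)\right) = - 48 \left(-6 + 1\right) = \left(-48\right) \left(-5\right) = 240$)
$\sqrt{K{\left(- \frac{11}{-5} \right)} N + x{\left(-321 \right)}} = \sqrt{- 2 \left(- \frac{11}{-5}\right)^{2} \cdot 240 - 321} = \sqrt{- 2 \left(\left(-11\right) \left(- \frac{1}{5}\right)\right)^{2} \cdot 240 - 321} = \sqrt{- 2 \left(\frac{11}{5}\right)^{2} \cdot 240 - 321} = \sqrt{\left(-2\right) \frac{121}{25} \cdot 240 - 321} = \sqrt{\left(- \frac{242}{25}\right) 240 - 321} = \sqrt{- \frac{11616}{5} - 321} = \sqrt{- \frac{13221}{5}} = \frac{3 i \sqrt{7345}}{5}$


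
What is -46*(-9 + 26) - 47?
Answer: -829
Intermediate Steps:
-46*(-9 + 26) - 47 = -46*17 - 47 = -782 - 47 = -829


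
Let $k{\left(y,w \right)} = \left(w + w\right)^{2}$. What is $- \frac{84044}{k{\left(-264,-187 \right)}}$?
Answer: $- \frac{21011}{34969} \approx -0.60085$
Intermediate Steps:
$k{\left(y,w \right)} = 4 w^{2}$ ($k{\left(y,w \right)} = \left(2 w\right)^{2} = 4 w^{2}$)
$- \frac{84044}{k{\left(-264,-187 \right)}} = - \frac{84044}{4 \left(-187\right)^{2}} = - \frac{84044}{4 \cdot 34969} = - \frac{84044}{139876} = \left(-84044\right) \frac{1}{139876} = - \frac{21011}{34969}$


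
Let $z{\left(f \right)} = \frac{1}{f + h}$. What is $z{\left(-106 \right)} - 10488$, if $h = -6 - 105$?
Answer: $- \frac{2275897}{217} \approx -10488.0$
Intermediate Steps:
$h = -111$ ($h = -6 - 105 = -111$)
$z{\left(f \right)} = \frac{1}{-111 + f}$ ($z{\left(f \right)} = \frac{1}{f - 111} = \frac{1}{-111 + f}$)
$z{\left(-106 \right)} - 10488 = \frac{1}{-111 - 106} - 10488 = \frac{1}{-217} - 10488 = - \frac{1}{217} - 10488 = - \frac{2275897}{217}$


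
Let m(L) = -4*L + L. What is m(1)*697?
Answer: -2091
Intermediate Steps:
m(L) = -3*L
m(1)*697 = -3*1*697 = -3*697 = -2091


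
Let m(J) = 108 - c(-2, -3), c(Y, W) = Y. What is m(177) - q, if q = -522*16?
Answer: 8462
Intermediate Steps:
q = -8352
m(J) = 110 (m(J) = 108 - 1*(-2) = 108 + 2 = 110)
m(177) - q = 110 - 1*(-8352) = 110 + 8352 = 8462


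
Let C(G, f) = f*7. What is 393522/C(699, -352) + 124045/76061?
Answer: -14813014981/93707152 ≈ -158.08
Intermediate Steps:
C(G, f) = 7*f
393522/C(699, -352) + 124045/76061 = 393522/((7*(-352))) + 124045/76061 = 393522/(-2464) + 124045*(1/76061) = 393522*(-1/2464) + 124045/76061 = -196761/1232 + 124045/76061 = -14813014981/93707152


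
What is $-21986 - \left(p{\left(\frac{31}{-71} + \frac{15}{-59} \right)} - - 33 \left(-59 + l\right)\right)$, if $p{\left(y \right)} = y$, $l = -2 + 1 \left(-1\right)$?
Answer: $- \frac{83525766}{4189} \approx -19939.0$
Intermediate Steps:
$l = -3$ ($l = -2 - 1 = -3$)
$-21986 - \left(p{\left(\frac{31}{-71} + \frac{15}{-59} \right)} - - 33 \left(-59 + l\right)\right) = -21986 - \left(\left(\frac{31}{-71} + \frac{15}{-59}\right) - - 33 \left(-59 - 3\right)\right) = -21986 - \left(\left(31 \left(- \frac{1}{71}\right) + 15 \left(- \frac{1}{59}\right)\right) - \left(-33\right) \left(-62\right)\right) = -21986 - \left(\left(- \frac{31}{71} - \frac{15}{59}\right) - 2046\right) = -21986 - \left(- \frac{2894}{4189} - 2046\right) = -21986 - - \frac{8573588}{4189} = -21986 + \frac{8573588}{4189} = - \frac{83525766}{4189}$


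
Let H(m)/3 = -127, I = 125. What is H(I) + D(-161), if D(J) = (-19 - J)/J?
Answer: -61483/161 ≈ -381.88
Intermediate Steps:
H(m) = -381 (H(m) = 3*(-127) = -381)
D(J) = (-19 - J)/J
H(I) + D(-161) = -381 + (-19 - 1*(-161))/(-161) = -381 - (-19 + 161)/161 = -381 - 1/161*142 = -381 - 142/161 = -61483/161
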